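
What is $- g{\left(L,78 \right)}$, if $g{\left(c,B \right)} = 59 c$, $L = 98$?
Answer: $-5782$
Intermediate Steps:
$- g{\left(L,78 \right)} = - 59 \cdot 98 = \left(-1\right) 5782 = -5782$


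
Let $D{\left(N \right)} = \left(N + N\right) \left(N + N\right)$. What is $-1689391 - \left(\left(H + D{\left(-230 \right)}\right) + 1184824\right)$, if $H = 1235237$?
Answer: $-4321052$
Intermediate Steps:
$D{\left(N \right)} = 4 N^{2}$ ($D{\left(N \right)} = 2 N 2 N = 4 N^{2}$)
$-1689391 - \left(\left(H + D{\left(-230 \right)}\right) + 1184824\right) = -1689391 - \left(\left(1235237 + 4 \left(-230\right)^{2}\right) + 1184824\right) = -1689391 - \left(\left(1235237 + 4 \cdot 52900\right) + 1184824\right) = -1689391 - \left(\left(1235237 + 211600\right) + 1184824\right) = -1689391 - \left(1446837 + 1184824\right) = -1689391 - 2631661 = -4321052$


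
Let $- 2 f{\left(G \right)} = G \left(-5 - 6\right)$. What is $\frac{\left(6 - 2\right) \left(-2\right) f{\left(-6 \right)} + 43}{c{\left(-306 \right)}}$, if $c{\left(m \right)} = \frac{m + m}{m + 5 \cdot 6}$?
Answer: $\frac{7061}{51} \approx 138.45$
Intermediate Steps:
$f{\left(G \right)} = \frac{11 G}{2}$ ($f{\left(G \right)} = - \frac{G \left(-5 - 6\right)}{2} = - \frac{G \left(-11\right)}{2} = - \frac{\left(-11\right) G}{2} = \frac{11 G}{2}$)
$c{\left(m \right)} = \frac{2 m}{30 + m}$ ($c{\left(m \right)} = \frac{2 m}{m + 30} = \frac{2 m}{30 + m}$)
$\frac{\left(6 - 2\right) \left(-2\right) f{\left(-6 \right)} + 43}{c{\left(-306 \right)}} = \frac{\left(6 - 2\right) \left(-2\right) \frac{11}{2} \left(-6\right) + 43}{2 \left(-306\right) \frac{1}{30 - 306}} = \frac{4 \left(-2\right) \left(-33\right) + 43}{2 \left(-306\right) \frac{1}{-276}} = \frac{\left(-8\right) \left(-33\right) + 43}{2 \left(-306\right) \left(- \frac{1}{276}\right)} = \frac{264 + 43}{\frac{51}{23}} = 307 \cdot \frac{23}{51} = \frac{7061}{51}$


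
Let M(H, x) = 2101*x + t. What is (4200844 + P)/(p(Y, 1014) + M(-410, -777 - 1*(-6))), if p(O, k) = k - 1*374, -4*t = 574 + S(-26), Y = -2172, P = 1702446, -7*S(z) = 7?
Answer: -23613160/6477497 ≈ -3.6454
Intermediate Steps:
S(z) = -1 (S(z) = -⅐*7 = -1)
t = -573/4 (t = -(574 - 1)/4 = -¼*573 = -573/4 ≈ -143.25)
M(H, x) = -573/4 + 2101*x (M(H, x) = 2101*x - 573/4 = -573/4 + 2101*x)
p(O, k) = -374 + k (p(O, k) = k - 374 = -374 + k)
(4200844 + P)/(p(Y, 1014) + M(-410, -777 - 1*(-6))) = (4200844 + 1702446)/((-374 + 1014) + (-573/4 + 2101*(-777 - 1*(-6)))) = 5903290/(640 + (-573/4 + 2101*(-777 + 6))) = 5903290/(640 + (-573/4 + 2101*(-771))) = 5903290/(640 + (-573/4 - 1619871)) = 5903290/(640 - 6480057/4) = 5903290/(-6477497/4) = 5903290*(-4/6477497) = -23613160/6477497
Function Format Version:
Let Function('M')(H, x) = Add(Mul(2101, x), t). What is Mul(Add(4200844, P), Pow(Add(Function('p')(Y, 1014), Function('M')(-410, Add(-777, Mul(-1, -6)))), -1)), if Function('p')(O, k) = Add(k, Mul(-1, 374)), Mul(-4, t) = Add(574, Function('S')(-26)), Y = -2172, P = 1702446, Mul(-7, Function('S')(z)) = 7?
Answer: Rational(-23613160, 6477497) ≈ -3.6454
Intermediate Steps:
Function('S')(z) = -1 (Function('S')(z) = Mul(Rational(-1, 7), 7) = -1)
t = Rational(-573, 4) (t = Mul(Rational(-1, 4), Add(574, -1)) = Mul(Rational(-1, 4), 573) = Rational(-573, 4) ≈ -143.25)
Function('M')(H, x) = Add(Rational(-573, 4), Mul(2101, x)) (Function('M')(H, x) = Add(Mul(2101, x), Rational(-573, 4)) = Add(Rational(-573, 4), Mul(2101, x)))
Function('p')(O, k) = Add(-374, k) (Function('p')(O, k) = Add(k, -374) = Add(-374, k))
Mul(Add(4200844, P), Pow(Add(Function('p')(Y, 1014), Function('M')(-410, Add(-777, Mul(-1, -6)))), -1)) = Mul(Add(4200844, 1702446), Pow(Add(Add(-374, 1014), Add(Rational(-573, 4), Mul(2101, Add(-777, Mul(-1, -6))))), -1)) = Mul(5903290, Pow(Add(640, Add(Rational(-573, 4), Mul(2101, Add(-777, 6)))), -1)) = Mul(5903290, Pow(Add(640, Add(Rational(-573, 4), Mul(2101, -771))), -1)) = Mul(5903290, Pow(Add(640, Add(Rational(-573, 4), -1619871)), -1)) = Mul(5903290, Pow(Add(640, Rational(-6480057, 4)), -1)) = Mul(5903290, Pow(Rational(-6477497, 4), -1)) = Mul(5903290, Rational(-4, 6477497)) = Rational(-23613160, 6477497)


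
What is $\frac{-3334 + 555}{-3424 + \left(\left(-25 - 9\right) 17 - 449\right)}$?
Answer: $\frac{2779}{4451} \approx 0.62435$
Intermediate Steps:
$\frac{-3334 + 555}{-3424 + \left(\left(-25 - 9\right) 17 - 449\right)} = - \frac{2779}{-3424 - 1027} = - \frac{2779}{-4451} = \left(-2779\right) \left(- \frac{1}{4451}\right) = \frac{2779}{4451}$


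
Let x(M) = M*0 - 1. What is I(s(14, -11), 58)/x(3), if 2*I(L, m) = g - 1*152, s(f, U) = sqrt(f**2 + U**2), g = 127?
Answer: 25/2 ≈ 12.500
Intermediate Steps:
x(M) = -1 (x(M) = 0 - 1 = -1)
s(f, U) = sqrt(U**2 + f**2)
I(L, m) = -25/2 (I(L, m) = (127 - 1*152)/2 = (127 - 152)/2 = (1/2)*(-25) = -25/2)
I(s(14, -11), 58)/x(3) = -25/2/(-1) = -25/2*(-1) = 25/2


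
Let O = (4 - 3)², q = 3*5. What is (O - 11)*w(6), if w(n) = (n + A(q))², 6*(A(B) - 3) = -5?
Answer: -12005/18 ≈ -666.94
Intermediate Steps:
q = 15
A(B) = 13/6 (A(B) = 3 + (⅙)*(-5) = 3 - ⅚ = 13/6)
O = 1 (O = 1² = 1)
w(n) = (13/6 + n)² (w(n) = (n + 13/6)² = (13/6 + n)²)
(O - 11)*w(6) = (1 - 11)*((13 + 6*6)²/36) = -5*(13 + 36)²/18 = -5*49²/18 = -5*2401/18 = -10*2401/36 = -12005/18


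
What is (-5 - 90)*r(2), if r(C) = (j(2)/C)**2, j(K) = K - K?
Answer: 0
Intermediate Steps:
j(K) = 0
r(C) = 0 (r(C) = (0/C)**2 = 0**2 = 0)
(-5 - 90)*r(2) = (-5 - 90)*0 = -95*0 = 0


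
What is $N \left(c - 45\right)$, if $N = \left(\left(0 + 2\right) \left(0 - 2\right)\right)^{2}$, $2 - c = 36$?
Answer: $-1264$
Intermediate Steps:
$c = -34$ ($c = 2 - 36 = -34$)
$N = 16$ ($N = \left(2 \left(-2\right)\right)^{2} = \left(-4\right)^{2} = 16$)
$N \left(c - 45\right) = 16 \left(-34 - 45\right) = 16 \left(-79\right) = -1264$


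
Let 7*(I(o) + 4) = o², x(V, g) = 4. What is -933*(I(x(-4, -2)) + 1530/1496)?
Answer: 198729/308 ≈ 645.22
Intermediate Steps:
I(o) = -4 + o²/7
-933*(I(x(-4, -2)) + 1530/1496) = -933*((-4 + (⅐)*4²) + 1530/1496) = -933*((-4 + (⅐)*16) + 1530*(1/1496)) = -933*((-4 + 16/7) + 45/44) = -933*(-12/7 + 45/44) = -933*(-213/308) = 198729/308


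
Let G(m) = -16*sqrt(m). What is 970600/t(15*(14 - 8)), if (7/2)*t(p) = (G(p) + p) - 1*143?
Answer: 180046300/20231 - 163060800*sqrt(10)/20231 ≈ -16588.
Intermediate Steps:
t(p) = -286/7 - 32*sqrt(p)/7 + 2*p/7 (t(p) = 2*((-16*sqrt(p) + p) - 1*143)/7 = 2*((p - 16*sqrt(p)) - 143)/7 = 2*(-143 + p - 16*sqrt(p))/7 = -286/7 - 32*sqrt(p)/7 + 2*p/7)
970600/t(15*(14 - 8)) = 970600/(-286/7 - 32*sqrt(15)*sqrt(14 - 8)/7 + 2*(15*(14 - 8))/7) = 970600/(-286/7 - 32*3*sqrt(10)/7 + 2*(15*6)/7) = 970600/(-286/7 - 96*sqrt(10)/7 + (2/7)*90) = 970600/(-286/7 - 96*sqrt(10)/7 + 180/7) = 970600/(-106/7 - 96*sqrt(10)/7)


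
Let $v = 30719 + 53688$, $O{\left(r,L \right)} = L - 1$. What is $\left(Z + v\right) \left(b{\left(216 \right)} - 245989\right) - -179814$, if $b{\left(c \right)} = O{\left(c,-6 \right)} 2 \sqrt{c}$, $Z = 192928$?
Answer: $-68221179501 - 23296140 \sqrt{6} \approx -6.8278 \cdot 10^{10}$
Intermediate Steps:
$O{\left(r,L \right)} = -1 + L$
$v = 84407$
$b{\left(c \right)} = - 14 \sqrt{c}$ ($b{\left(c \right)} = \left(-1 - 6\right) 2 \sqrt{c} = \left(-7\right) 2 \sqrt{c} = - 14 \sqrt{c}$)
$\left(Z + v\right) \left(b{\left(216 \right)} - 245989\right) - -179814 = \left(192928 + 84407\right) \left(- 14 \sqrt{216} - 245989\right) - -179814 = 277335 \left(- 14 \cdot 6 \sqrt{6} - 245989\right) + 179814 = 277335 \left(- 84 \sqrt{6} - 245989\right) + 179814 = 277335 \left(-245989 - 84 \sqrt{6}\right) + 179814 = \left(-68221359315 - 23296140 \sqrt{6}\right) + 179814 = -68221179501 - 23296140 \sqrt{6}$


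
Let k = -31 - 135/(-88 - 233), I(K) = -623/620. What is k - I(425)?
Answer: -1961979/66340 ≈ -29.575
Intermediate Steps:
I(K) = -623/620 (I(K) = -623*1/620 = -623/620)
k = -3272/107 (k = -31 - 135/(-321) = -31 - 135*(-1/321) = -31 + 45/107 = -3272/107 ≈ -30.579)
k - I(425) = -3272/107 - 1*(-623/620) = -3272/107 + 623/620 = -1961979/66340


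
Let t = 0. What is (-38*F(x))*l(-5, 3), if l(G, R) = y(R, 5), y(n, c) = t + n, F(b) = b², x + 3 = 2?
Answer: -114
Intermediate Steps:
x = -1 (x = -3 + 2 = -1)
y(n, c) = n (y(n, c) = 0 + n = n)
l(G, R) = R
(-38*F(x))*l(-5, 3) = -38*(-1)²*3 = -38*1*3 = -38*3 = -114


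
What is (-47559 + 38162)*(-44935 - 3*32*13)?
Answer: 433981651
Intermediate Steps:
(-47559 + 38162)*(-44935 - 3*32*13) = -9397*(-44935 - 96*13) = -9397*(-44935 - 1248) = -9397*(-46183) = 433981651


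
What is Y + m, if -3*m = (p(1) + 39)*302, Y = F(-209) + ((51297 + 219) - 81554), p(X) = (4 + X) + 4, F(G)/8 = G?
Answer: -36542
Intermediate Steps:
F(G) = 8*G
p(X) = 8 + X
Y = -31710 (Y = 8*(-209) + ((51297 + 219) - 81554) = -1672 + (51516 - 81554) = -1672 - 30038 = -31710)
m = -4832 (m = -((8 + 1) + 39)*302/3 = -(9 + 39)*302/3 = -16*302 = -⅓*14496 = -4832)
Y + m = -31710 - 4832 = -36542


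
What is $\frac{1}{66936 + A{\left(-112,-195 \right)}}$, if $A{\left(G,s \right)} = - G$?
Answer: $\frac{1}{67048} \approx 1.4915 \cdot 10^{-5}$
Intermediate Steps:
$\frac{1}{66936 + A{\left(-112,-195 \right)}} = \frac{1}{66936 - -112} = \frac{1}{66936 + 112} = \frac{1}{67048}$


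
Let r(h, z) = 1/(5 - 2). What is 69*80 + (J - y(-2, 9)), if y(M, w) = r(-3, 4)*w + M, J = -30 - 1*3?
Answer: 5486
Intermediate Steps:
r(h, z) = ⅓ (r(h, z) = 1/3 = ⅓)
J = -33 (J = -30 - 3 = -33)
y(M, w) = M + w/3 (y(M, w) = w/3 + M = M + w/3)
69*80 + (J - y(-2, 9)) = 69*80 + (-33 - (-2 + (⅓)*9)) = 5520 + (-33 - (-2 + 3)) = 5520 + (-33 - 1*1) = 5520 + (-33 - 1) = 5520 - 34 = 5486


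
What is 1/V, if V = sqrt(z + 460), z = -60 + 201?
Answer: sqrt(601)/601 ≈ 0.040791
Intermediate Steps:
z = 141
V = sqrt(601) (V = sqrt(141 + 460) = sqrt(601) ≈ 24.515)
1/V = 1/(sqrt(601)) = sqrt(601)/601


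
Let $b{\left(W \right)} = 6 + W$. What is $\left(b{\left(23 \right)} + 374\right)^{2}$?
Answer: $162409$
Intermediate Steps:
$\left(b{\left(23 \right)} + 374\right)^{2} = \left(\left(6 + 23\right) + 374\right)^{2} = \left(29 + 374\right)^{2} = 403^{2} = 162409$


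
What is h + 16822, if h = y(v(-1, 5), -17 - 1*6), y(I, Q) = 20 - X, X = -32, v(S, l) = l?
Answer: 16874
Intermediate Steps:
y(I, Q) = 52 (y(I, Q) = 20 - 1*(-32) = 20 + 32 = 52)
h = 52
h + 16822 = 52 + 16822 = 16874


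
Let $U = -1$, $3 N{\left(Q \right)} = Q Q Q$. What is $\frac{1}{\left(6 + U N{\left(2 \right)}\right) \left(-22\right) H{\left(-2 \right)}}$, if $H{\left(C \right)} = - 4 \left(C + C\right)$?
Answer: $- \frac{3}{3520} \approx -0.00085227$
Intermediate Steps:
$N{\left(Q \right)} = \frac{Q^{3}}{3}$ ($N{\left(Q \right)} = \frac{Q Q Q}{3} = \frac{Q^{2} Q}{3} = \frac{Q^{3}}{3}$)
$H{\left(C \right)} = - 8 C$ ($H{\left(C \right)} = - 4 \cdot 2 C = - 8 C$)
$\frac{1}{\left(6 + U N{\left(2 \right)}\right) \left(-22\right) H{\left(-2 \right)}} = \frac{1}{\left(6 - \frac{2^{3}}{3}\right) \left(-22\right) \left(\left(-8\right) \left(-2\right)\right)} = \frac{1}{\left(6 - \frac{1}{3} \cdot 8\right) \left(-22\right) 16} = \frac{1}{\left(6 - \frac{8}{3}\right) \left(-22\right) 16} = \frac{1}{\frac{10}{3} \left(-22\right) 16} = \frac{1}{\left(- \frac{220}{3}\right) 16} = \frac{1}{- \frac{3520}{3}} = - \frac{3}{3520}$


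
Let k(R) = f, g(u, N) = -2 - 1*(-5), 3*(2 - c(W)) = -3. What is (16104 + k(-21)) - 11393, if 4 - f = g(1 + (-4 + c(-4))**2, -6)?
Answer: 4712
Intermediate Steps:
c(W) = 3 (c(W) = 2 - 1/3*(-3) = 2 + 1 = 3)
g(u, N) = 3 (g(u, N) = -2 + 5 = 3)
f = 1 (f = 4 - 1*3 = 4 - 3 = 1)
k(R) = 1
(16104 + k(-21)) - 11393 = (16104 + 1) - 11393 = 16105 - 11393 = 4712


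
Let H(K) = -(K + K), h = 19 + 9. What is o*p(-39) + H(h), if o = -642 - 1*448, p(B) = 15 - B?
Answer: -58916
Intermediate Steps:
h = 28
H(K) = -2*K
o = -1090 (o = -642 - 448 = -1090)
o*p(-39) + H(h) = -1090*(15 - 1*(-39)) - 2*28 = -1090*(15 + 39) - 56 = -1090*54 - 56 = -58860 - 56 = -58916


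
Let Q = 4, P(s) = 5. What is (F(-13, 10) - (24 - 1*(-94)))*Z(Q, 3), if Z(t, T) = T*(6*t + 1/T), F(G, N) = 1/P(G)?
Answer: -42997/5 ≈ -8599.4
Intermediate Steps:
F(G, N) = 1/5
Z(t, T) = T*(1/T + 6*t)
(F(-13, 10) - (24 - 1*(-94)))*Z(Q, 3) = (1/5 - (24 - 1*(-94)))*(1 + 6*3*4) = (1/5 - (24 + 94))*(1 + 72) = (1/5 - 1*118)*73 = (1/5 - 118)*73 = -589/5*73 = -42997/5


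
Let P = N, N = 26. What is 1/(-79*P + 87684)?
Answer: 1/85630 ≈ 1.1678e-5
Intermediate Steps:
P = 26
1/(-79*P + 87684) = 1/(-79*26 + 87684) = 1/(-2054 + 87684) = 1/85630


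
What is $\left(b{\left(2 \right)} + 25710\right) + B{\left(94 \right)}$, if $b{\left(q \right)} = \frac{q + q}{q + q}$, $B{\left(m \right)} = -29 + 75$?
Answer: $25757$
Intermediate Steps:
$B{\left(m \right)} = 46$
$b{\left(q \right)} = 1$ ($b{\left(q \right)} = \frac{2 q}{2 q} = 2 q \frac{1}{2 q} = 1$)
$\left(b{\left(2 \right)} + 25710\right) + B{\left(94 \right)} = \left(1 + 25710\right) + 46 = 25711 + 46 = 25757$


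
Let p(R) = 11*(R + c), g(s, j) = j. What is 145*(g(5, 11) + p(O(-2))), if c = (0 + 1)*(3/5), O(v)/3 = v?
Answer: -7018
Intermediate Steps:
O(v) = 3*v
c = ⅗ (c = 1*(3*(⅕)) = 1*(⅗) = ⅗ ≈ 0.60000)
p(R) = 33/5 + 11*R (p(R) = 11*(R + ⅗) = 11*(⅗ + R) = 33/5 + 11*R)
145*(g(5, 11) + p(O(-2))) = 145*(11 + (33/5 + 11*(3*(-2)))) = 145*(11 + (33/5 + 11*(-6))) = 145*(11 + (33/5 - 66)) = 145*(11 - 297/5) = 145*(-242/5) = -7018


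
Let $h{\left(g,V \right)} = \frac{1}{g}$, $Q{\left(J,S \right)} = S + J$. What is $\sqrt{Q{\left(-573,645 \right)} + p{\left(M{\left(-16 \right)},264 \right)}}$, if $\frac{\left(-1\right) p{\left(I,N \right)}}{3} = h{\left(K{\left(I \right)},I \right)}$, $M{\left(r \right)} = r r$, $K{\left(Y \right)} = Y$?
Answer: $\frac{\sqrt{18429}}{16} \approx 8.4846$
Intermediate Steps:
$Q{\left(J,S \right)} = J + S$
$M{\left(r \right)} = r^{2}$
$p{\left(I,N \right)} = - \frac{3}{I}$
$\sqrt{Q{\left(-573,645 \right)} + p{\left(M{\left(-16 \right)},264 \right)}} = \sqrt{\left(-573 + 645\right) - \frac{3}{\left(-16\right)^{2}}} = \sqrt{72 - \frac{3}{256}} = \sqrt{\frac{18429}{256}} = \frac{\sqrt{18429}}{16}$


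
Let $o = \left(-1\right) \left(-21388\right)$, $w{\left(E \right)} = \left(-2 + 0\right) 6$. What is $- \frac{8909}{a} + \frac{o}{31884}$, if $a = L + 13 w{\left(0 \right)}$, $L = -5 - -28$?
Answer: $\frac{71724790}{1060143} \approx 67.656$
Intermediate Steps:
$L = 23$ ($L = -5 + 28 = 23$)
$w{\left(E \right)} = -12$ ($w{\left(E \right)} = \left(-2\right) 6 = -12$)
$a = -133$ ($a = 23 + 13 \left(-12\right) = 23 - 156 = -133$)
$o = 21388$
$- \frac{8909}{a} + \frac{o}{31884} = - \frac{8909}{-133} + \frac{21388}{31884} = \left(-8909\right) \left(- \frac{1}{133}\right) + 21388 \cdot \frac{1}{31884} = \frac{8909}{133} + \frac{5347}{7971} = \frac{71724790}{1060143}$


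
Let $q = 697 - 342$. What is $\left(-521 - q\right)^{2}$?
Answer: $767376$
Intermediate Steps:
$q = 355$ ($q = 697 - 342 = 355$)
$\left(-521 - q\right)^{2} = \left(-521 - 355\right)^{2} = \left(-876\right)^{2} = 767376$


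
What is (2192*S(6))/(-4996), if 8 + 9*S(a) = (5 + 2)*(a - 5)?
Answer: 548/11241 ≈ 0.048750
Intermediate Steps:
S(a) = -43/9 + 7*a/9 (S(a) = -8/9 + ((5 + 2)*(a - 5))/9 = -8/9 + (7*(-5 + a))/9 = -8/9 + (-35 + 7*a)/9 = -8/9 + (-35/9 + 7*a/9) = -43/9 + 7*a/9)
(2192*S(6))/(-4996) = (2192*(-43/9 + (7/9)*6))/(-4996) = (2192*(-43/9 + 14/3))*(-1/4996) = (2192*(-⅑))*(-1/4996) = -2192/9*(-1/4996) = 548/11241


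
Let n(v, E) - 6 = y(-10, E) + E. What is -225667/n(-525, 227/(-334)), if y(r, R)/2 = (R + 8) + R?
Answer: -75372778/6213 ≈ -12131.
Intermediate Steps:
y(r, R) = 16 + 4*R (y(r, R) = 2*((R + 8) + R) = 2*((8 + R) + R) = 2*(8 + 2*R) = 16 + 4*R)
n(v, E) = 22 + 5*E (n(v, E) = 6 + ((16 + 4*E) + E) = 6 + (16 + 5*E) = 22 + 5*E)
-225667/n(-525, 227/(-334)) = -225667/(22 + 5*(227/(-334))) = -225667/(22 + 5*(227*(-1/334))) = -225667/(22 + 5*(-227/334)) = -225667/(22 - 1135/334) = -225667/6213/334 = -225667*334/6213 = -75372778/6213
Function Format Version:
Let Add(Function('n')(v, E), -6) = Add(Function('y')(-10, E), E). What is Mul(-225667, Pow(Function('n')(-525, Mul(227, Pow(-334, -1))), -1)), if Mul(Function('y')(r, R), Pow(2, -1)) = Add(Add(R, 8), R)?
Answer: Rational(-75372778, 6213) ≈ -12131.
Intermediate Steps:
Function('y')(r, R) = Add(16, Mul(4, R)) (Function('y')(r, R) = Mul(2, Add(Add(R, 8), R)) = Mul(2, Add(Add(8, R), R)) = Mul(2, Add(8, Mul(2, R))) = Add(16, Mul(4, R)))
Function('n')(v, E) = Add(22, Mul(5, E)) (Function('n')(v, E) = Add(6, Add(Add(16, Mul(4, E)), E)) = Add(6, Add(16, Mul(5, E))) = Add(22, Mul(5, E)))
Mul(-225667, Pow(Function('n')(-525, Mul(227, Pow(-334, -1))), -1)) = Mul(-225667, Pow(Add(22, Mul(5, Mul(227, Pow(-334, -1)))), -1)) = Mul(-225667, Pow(Add(22, Mul(5, Mul(227, Rational(-1, 334)))), -1)) = Mul(-225667, Pow(Add(22, Mul(5, Rational(-227, 334))), -1)) = Mul(-225667, Pow(Add(22, Rational(-1135, 334)), -1)) = Mul(-225667, Pow(Rational(6213, 334), -1)) = Mul(-225667, Rational(334, 6213)) = Rational(-75372778, 6213)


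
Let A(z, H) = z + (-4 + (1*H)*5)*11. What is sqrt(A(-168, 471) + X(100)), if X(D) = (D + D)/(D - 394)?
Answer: sqrt(11330313)/21 ≈ 160.29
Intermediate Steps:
X(D) = 2*D/(-394 + D) (X(D) = (2*D)/(-394 + D) = 2*D/(-394 + D))
A(z, H) = -44 + z + 55*H (A(z, H) = z + (-4 + H*5)*11 = z + (-4 + 5*H)*11 = z + (-44 + 55*H) = -44 + z + 55*H)
sqrt(A(-168, 471) + X(100)) = sqrt((-44 - 168 + 55*471) + 2*100/(-394 + 100)) = sqrt((-44 - 168 + 25905) + 2*100/(-294)) = sqrt(25693 + 2*100*(-1/294)) = sqrt(25693 - 100/147) = sqrt(3776771/147) = sqrt(11330313)/21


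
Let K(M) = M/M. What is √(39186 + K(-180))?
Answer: √39187 ≈ 197.96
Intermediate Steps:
K(M) = 1
√(39186 + K(-180)) = √(39186 + 1) = √39187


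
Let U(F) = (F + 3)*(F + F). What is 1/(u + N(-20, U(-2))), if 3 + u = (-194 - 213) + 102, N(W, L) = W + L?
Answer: -1/332 ≈ -0.0030120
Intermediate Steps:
U(F) = 2*F*(3 + F) (U(F) = (3 + F)*(2*F) = 2*F*(3 + F))
N(W, L) = L + W
u = -308 (u = -3 + ((-194 - 213) + 102) = -3 + (-407 + 102) = -3 - 305 = -308)
1/(u + N(-20, U(-2))) = 1/(-308 + (2*(-2)*(3 - 2) - 20)) = 1/(-308 + (2*(-2)*1 - 20)) = 1/(-308 + (-4 - 20)) = 1/(-308 - 24) = 1/(-332) = -1/332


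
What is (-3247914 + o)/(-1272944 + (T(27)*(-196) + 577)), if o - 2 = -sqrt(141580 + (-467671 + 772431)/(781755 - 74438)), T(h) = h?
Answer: 3247912/1277659 + 18*sqrt(218618249213585)/903709930903 ≈ 2.5424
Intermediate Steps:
o = 2 - 18*sqrt(218618249213585)/707317 (o = 2 - sqrt(141580 + (-467671 + 772431)/(781755 - 74438)) = 2 - sqrt(141580 + 304760/707317) = 2 - sqrt(100142245620/707317) = 2 - 18*sqrt(218618249213585)/707317 ≈ -374.27)
(-3247914 + o)/(-1272944 + (T(27)*(-196) + 577)) = (-3247914 + (2 - 18*sqrt(218618249213585)/707317))/(-1272944 + (27*(-196) + 577)) = (-3247912 - 18*sqrt(218618249213585)/707317)/(-1272944 + (-5292 + 577)) = (-3247912 - 18*sqrt(218618249213585)/707317)/(-1272944 - 4715) = (-3247912 - 18*sqrt(218618249213585)/707317)/(-1277659) = (-3247912 - 18*sqrt(218618249213585)/707317)*(-1/1277659) = 3247912/1277659 + 18*sqrt(218618249213585)/903709930903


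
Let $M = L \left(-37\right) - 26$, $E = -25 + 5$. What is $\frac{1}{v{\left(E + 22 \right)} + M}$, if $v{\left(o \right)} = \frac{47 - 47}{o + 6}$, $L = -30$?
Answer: $\frac{1}{1084} \approx 0.00092251$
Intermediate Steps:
$E = -20$
$M = 1084$ ($M = \left(-30\right) \left(-37\right) - 26 = 1110 - 26 = 1084$)
$v{\left(o \right)} = 0$ ($v{\left(o \right)} = \frac{0}{6 + o} = 0$)
$\frac{1}{v{\left(E + 22 \right)} + M} = \frac{1}{0 + 1084} = \frac{1}{1084}$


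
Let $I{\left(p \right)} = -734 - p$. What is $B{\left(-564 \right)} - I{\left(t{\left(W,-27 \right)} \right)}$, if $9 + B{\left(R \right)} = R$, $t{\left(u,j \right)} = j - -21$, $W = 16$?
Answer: $155$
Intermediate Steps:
$t{\left(u,j \right)} = 21 + j$ ($t{\left(u,j \right)} = j + 21 = 21 + j$)
$B{\left(R \right)} = -9 + R$
$B{\left(-564 \right)} - I{\left(t{\left(W,-27 \right)} \right)} = \left(-9 - 564\right) - \left(-734 - \left(21 - 27\right)\right) = -573 - \left(-734 - -6\right) = -573 - \left(-734 + 6\right) = -573 - -728 = -573 + 728 = 155$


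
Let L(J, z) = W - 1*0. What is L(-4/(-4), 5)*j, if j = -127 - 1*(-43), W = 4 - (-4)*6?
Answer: -2352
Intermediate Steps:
W = 28 (W = 4 - 1*(-24) = 4 + 24 = 28)
j = -84 (j = -127 + 43 = -84)
L(J, z) = 28 (L(J, z) = 28 - 1*0 = 28 + 0 = 28)
L(-4/(-4), 5)*j = 28*(-84) = -2352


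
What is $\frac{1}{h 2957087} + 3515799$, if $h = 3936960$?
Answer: $\frac{40930697227507980481}{11641933235520} \approx 3.5158 \cdot 10^{6}$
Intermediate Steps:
$\frac{1}{h 2957087} + 3515799 = \frac{1}{3936960 \cdot 2957087} + 3515799 = \frac{1}{3936960} \cdot \frac{1}{2957087} + 3515799 = \frac{1}{11641933235520} + 3515799 = \frac{40930697227507980481}{11641933235520}$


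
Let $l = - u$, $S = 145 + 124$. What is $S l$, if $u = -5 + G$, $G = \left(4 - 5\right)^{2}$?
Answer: $1076$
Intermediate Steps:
$G = 1$ ($G = \left(-1\right)^{2} = 1$)
$u = -4$ ($u = -5 + 1 = -4$)
$S = 269$
$l = 4$ ($l = \left(-1\right) \left(-4\right) = 4$)
$S l = 269 \cdot 4 = 1076$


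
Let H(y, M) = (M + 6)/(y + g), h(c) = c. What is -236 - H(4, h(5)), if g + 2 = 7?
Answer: -2135/9 ≈ -237.22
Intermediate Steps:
g = 5 (g = -2 + 7 = 5)
H(y, M) = (6 + M)/(5 + y) (H(y, M) = (M + 6)/(y + 5) = (6 + M)/(5 + y))
-236 - H(4, h(5)) = -236 - (6 + 5)/(5 + 4) = -236 - 11/9 = -2135/9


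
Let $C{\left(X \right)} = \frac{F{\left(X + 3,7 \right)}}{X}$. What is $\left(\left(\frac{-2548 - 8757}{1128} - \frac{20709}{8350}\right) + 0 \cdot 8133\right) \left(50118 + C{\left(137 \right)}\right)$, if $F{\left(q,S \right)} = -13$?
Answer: $- \frac{404267079738403}{645187800} \approx -6.2659 \cdot 10^{5}$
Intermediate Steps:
$C{\left(X \right)} = - \frac{13}{X}$
$\left(\left(\frac{-2548 - 8757}{1128} - \frac{20709}{8350}\right) + 0 \cdot 8133\right) \left(50118 + C{\left(137 \right)}\right) = \left(\left(\frac{-2548 - 8757}{1128} - \frac{20709}{8350}\right) + 0 \cdot 8133\right) \left(50118 - \frac{13}{137}\right) = \left(\left(\left(-11305\right) \frac{1}{1128} - \frac{20709}{8350}\right) + 0\right) \left(50118 - \frac{13}{137}\right) = \left(\left(- \frac{11305}{1128} - \frac{20709}{8350}\right) + 0\right) \left(50118 - \frac{13}{137}\right) = \left(- \frac{58878251}{4709400} + 0\right) \frac{6866153}{137} = \left(- \frac{58878251}{4709400}\right) \frac{6866153}{137} = - \frac{404267079738403}{645187800}$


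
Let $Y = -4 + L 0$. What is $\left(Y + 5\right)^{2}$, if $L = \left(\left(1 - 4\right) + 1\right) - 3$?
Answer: $1$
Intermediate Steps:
$L = -5$ ($L = \left(-3 + 1\right) - 3 = -2 - 3 = -5$)
$Y = -4$ ($Y = -4 - 0 = -4 + 0 = -4$)
$\left(Y + 5\right)^{2} = \left(-4 + 5\right)^{2} = 1^{2} = 1$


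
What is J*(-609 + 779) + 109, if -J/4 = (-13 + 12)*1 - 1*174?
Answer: 119109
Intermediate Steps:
J = 700 (J = -4*((-13 + 12)*1 - 1*174) = -4*(-1*1 - 174) = -4*(-1 - 174) = -4*(-175) = 700)
J*(-609 + 779) + 109 = 700*(-609 + 779) + 109 = 700*170 + 109 = 119000 + 109 = 119109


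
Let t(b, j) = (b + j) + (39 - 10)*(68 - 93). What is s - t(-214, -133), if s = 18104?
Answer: 19176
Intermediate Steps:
t(b, j) = -725 + b + j (t(b, j) = (b + j) + 29*(-25) = (b + j) - 725 = -725 + b + j)
s - t(-214, -133) = 18104 - (-725 - 214 - 133) = 18104 - 1*(-1072) = 18104 + 1072 = 19176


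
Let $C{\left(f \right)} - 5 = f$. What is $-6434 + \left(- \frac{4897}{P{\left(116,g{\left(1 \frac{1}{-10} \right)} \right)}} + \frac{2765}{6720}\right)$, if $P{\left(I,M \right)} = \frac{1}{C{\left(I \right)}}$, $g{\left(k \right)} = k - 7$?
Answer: $- \frac{115002353}{192} \approx -5.9897 \cdot 10^{5}$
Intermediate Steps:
$g{\left(k \right)} = -7 + k$ ($g{\left(k \right)} = k - 7 = -7 + k$)
$C{\left(f \right)} = 5 + f$
$P{\left(I,M \right)} = \frac{1}{5 + I}$
$-6434 + \left(- \frac{4897}{P{\left(116,g{\left(1 \frac{1}{-10} \right)} \right)}} + \frac{2765}{6720}\right) = -6434 + \left(- \frac{4897}{\frac{1}{5 + 116}} + \frac{2765}{6720}\right) = -6434 + \left(- \frac{4897}{\frac{1}{121}} + 2765 \cdot \frac{1}{6720}\right) = -6434 + \left(- 4897 \frac{1}{\frac{1}{121}} + \frac{79}{192}\right) = -6434 + \left(\left(-4897\right) 121 + \frac{79}{192}\right) = -6434 + \left(-592537 + \frac{79}{192}\right) = -6434 - \frac{113767025}{192} = - \frac{115002353}{192}$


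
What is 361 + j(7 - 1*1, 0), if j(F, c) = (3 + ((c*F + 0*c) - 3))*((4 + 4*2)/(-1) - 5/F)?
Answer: 361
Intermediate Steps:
j(F, c) = F*c*(-12 - 5/F) (j(F, c) = (3 + ((F*c + 0) - 3))*((4 + 8)*(-1) - 5/F) = (3 + (F*c - 3))*(12*(-1) - 5/F) = (3 + (-3 + F*c))*(-12 - 5/F) = (F*c)*(-12 - 5/F) = F*c*(-12 - 5/F))
361 + j(7 - 1*1, 0) = 361 - 1*0*(5 + 12*(7 - 1*1)) = 361 - 1*0*(5 + 12*(7 - 1)) = 361 - 1*0*(5 + 12*6) = 361 - 1*0*(5 + 72) = 361 - 1*0*77 = 361 + 0 = 361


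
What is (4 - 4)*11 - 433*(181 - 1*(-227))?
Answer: -176664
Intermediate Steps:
(4 - 4)*11 - 433*(181 - 1*(-227)) = 0*11 - 433*(181 + 227) = 0 - 433*408 = 0 - 176664 = -176664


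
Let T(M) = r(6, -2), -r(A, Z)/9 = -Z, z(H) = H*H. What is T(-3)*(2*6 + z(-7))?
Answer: -1098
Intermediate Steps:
z(H) = H²
r(A, Z) = 9*Z (r(A, Z) = -(-9)*Z = 9*Z)
T(M) = -18 (T(M) = 9*(-2) = -18)
T(-3)*(2*6 + z(-7)) = -18*(2*6 + (-7)²) = -18*(12 + 49) = -18*61 = -1098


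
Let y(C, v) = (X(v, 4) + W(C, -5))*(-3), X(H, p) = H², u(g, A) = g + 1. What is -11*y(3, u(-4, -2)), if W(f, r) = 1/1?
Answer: 330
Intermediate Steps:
u(g, A) = 1 + g
W(f, r) = 1
y(C, v) = -3 - 3*v² (y(C, v) = (v² + 1)*(-3) = (1 + v²)*(-3) = -3 - 3*v²)
-11*y(3, u(-4, -2)) = -11*(-3 - 3*(1 - 4)²) = -11*(-3 - 3*(-3)²) = -11*(-3 - 3*9) = -11*(-3 - 27) = -11*(-30) = 330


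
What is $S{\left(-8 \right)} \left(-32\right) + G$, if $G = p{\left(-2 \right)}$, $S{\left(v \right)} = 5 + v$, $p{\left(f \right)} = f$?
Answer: $94$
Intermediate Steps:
$G = -2$
$S{\left(-8 \right)} \left(-32\right) + G = \left(5 - 8\right) \left(-32\right) - 2 = \left(-3\right) \left(-32\right) - 2 = 96 - 2 = 94$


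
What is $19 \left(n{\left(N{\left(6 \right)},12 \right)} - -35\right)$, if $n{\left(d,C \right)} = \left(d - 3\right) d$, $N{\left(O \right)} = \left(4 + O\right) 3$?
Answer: $16055$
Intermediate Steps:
$N{\left(O \right)} = 12 + 3 O$
$n{\left(d,C \right)} = d \left(-3 + d\right)$ ($n{\left(d,C \right)} = \left(-3 + d\right) d = d \left(-3 + d\right)$)
$19 \left(n{\left(N{\left(6 \right)},12 \right)} - -35\right) = 19 \left(\left(12 + 3 \cdot 6\right) \left(-3 + \left(12 + 3 \cdot 6\right)\right) - -35\right) = 19 \left(\left(12 + 18\right) \left(-3 + \left(12 + 18\right)\right) + 35\right) = 19 \left(30 \left(-3 + 30\right) + 35\right) = 19 \left(30 \cdot 27 + 35\right) = 19 \left(810 + 35\right) = 19 \cdot 845 = 16055$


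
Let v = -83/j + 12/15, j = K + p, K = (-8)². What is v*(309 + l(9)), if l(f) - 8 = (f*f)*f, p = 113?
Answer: 306478/885 ≈ 346.30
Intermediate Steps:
K = 64
j = 177 (j = 64 + 113 = 177)
l(f) = 8 + f³ (l(f) = 8 + (f*f)*f = 8 + f²*f = 8 + f³)
v = 293/885 (v = -83/177 + 12/15 = -83*1/177 + 12*(1/15) = -83/177 + ⅘ = 293/885 ≈ 0.33107)
v*(309 + l(9)) = 293*(309 + (8 + 9³))/885 = 293*(309 + (8 + 729))/885 = 293*(309 + 737)/885 = (293/885)*1046 = 306478/885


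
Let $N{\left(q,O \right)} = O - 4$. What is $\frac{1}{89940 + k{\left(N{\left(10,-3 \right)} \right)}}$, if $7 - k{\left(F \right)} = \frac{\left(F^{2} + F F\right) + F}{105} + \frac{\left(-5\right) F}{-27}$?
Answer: $\frac{135}{12142903} \approx 1.1118 \cdot 10^{-5}$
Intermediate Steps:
$N{\left(q,O \right)} = -4 + O$
$k{\left(F \right)} = 7 - \frac{184 F}{945} - \frac{2 F^{2}}{105}$ ($k{\left(F \right)} = 7 - \left(\frac{\left(F^{2} + F F\right) + F}{105} + \frac{\left(-5\right) F}{-27}\right) = 7 - \left(\left(\left(F^{2} + F^{2}\right) + F\right) \frac{1}{105} + - 5 F \left(- \frac{1}{27}\right)\right) = 7 - \left(\left(2 F^{2} + F\right) \frac{1}{105} + \frac{5 F}{27}\right) = 7 - \left(\left(F + 2 F^{2}\right) \frac{1}{105} + \frac{5 F}{27}\right) = 7 - \left(\left(\frac{F}{105} + \frac{2 F^{2}}{105}\right) + \frac{5 F}{27}\right) = 7 - \left(\frac{2 F^{2}}{105} + \frac{184 F}{945}\right) = 7 - \frac{184 F}{945} - \frac{2 F^{2}}{105}$)
$\frac{1}{89940 + k{\left(N{\left(10,-3 \right)} \right)}} = \frac{1}{89940 - \left(-7 + \frac{2 \left(-4 - 3\right)^{2}}{105} + \frac{184 \left(-4 - 3\right)}{945}\right)} = \frac{1}{89940 - \left(- \frac{1129}{135} + \frac{14}{15}\right)} = \frac{1}{89940 + \left(7 + \frac{184}{135} - \frac{14}{15}\right)} = \frac{1}{89940 + \frac{1003}{135}} = \frac{1}{\frac{12142903}{135}} = \frac{135}{12142903}$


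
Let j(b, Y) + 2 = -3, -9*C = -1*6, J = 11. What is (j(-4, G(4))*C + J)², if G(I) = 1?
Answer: 529/9 ≈ 58.778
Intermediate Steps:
C = ⅔ (C = -(-1)*6/9 = -⅑*(-6) = ⅔ ≈ 0.66667)
j(b, Y) = -5 (j(b, Y) = -2 - 3 = -5)
(j(-4, G(4))*C + J)² = (-5*⅔ + 11)² = (-10/3 + 11)² = (23/3)² = 529/9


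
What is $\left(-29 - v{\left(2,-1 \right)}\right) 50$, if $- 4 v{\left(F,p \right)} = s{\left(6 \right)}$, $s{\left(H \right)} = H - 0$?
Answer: $-1375$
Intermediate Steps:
$s{\left(H \right)} = H$ ($s{\left(H \right)} = H + 0 = H$)
$v{\left(F,p \right)} = - \frac{3}{2}$ ($v{\left(F,p \right)} = \left(- \frac{1}{4}\right) 6 = - \frac{3}{2}$)
$\left(-29 - v{\left(2,-1 \right)}\right) 50 = \left(-29 - - \frac{3}{2}\right) 50 = \left(-29 + \frac{3}{2}\right) 50 = \left(- \frac{55}{2}\right) 50 = -1375$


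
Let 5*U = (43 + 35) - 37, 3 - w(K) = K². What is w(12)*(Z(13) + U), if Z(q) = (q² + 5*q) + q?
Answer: -179916/5 ≈ -35983.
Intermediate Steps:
w(K) = 3 - K²
U = 41/5 (U = ((43 + 35) - 37)/5 = (78 - 37)/5 = (⅕)*41 = 41/5 ≈ 8.2000)
Z(q) = q² + 6*q
w(12)*(Z(13) + U) = (3 - 1*12²)*(13*(6 + 13) + 41/5) = (3 - 1*144)*(13*19 + 41/5) = (3 - 144)*(247 + 41/5) = -141*1276/5 = -179916/5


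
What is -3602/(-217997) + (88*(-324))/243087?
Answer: -136921310/1358775301 ≈ -0.10077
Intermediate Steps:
-3602/(-217997) + (88*(-324))/243087 = -3602*(-1/217997) - 28512*1/243087 = 3602/217997 - 9504/81029 = -136921310/1358775301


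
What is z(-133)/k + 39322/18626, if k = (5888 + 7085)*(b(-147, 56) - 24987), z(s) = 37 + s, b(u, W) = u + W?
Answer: 3198224783491/1514931246911 ≈ 2.1111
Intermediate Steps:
b(u, W) = W + u
k = -325336894 (k = (5888 + 7085)*((56 - 147) - 24987) = 12973*(-91 - 24987) = 12973*(-25078) = -325336894)
z(-133)/k + 39322/18626 = (37 - 133)/(-325336894) + 39322/18626 = -96*(-1/325336894) + 39322*(1/18626) = 48/162668447 + 19661/9313 = 3198224783491/1514931246911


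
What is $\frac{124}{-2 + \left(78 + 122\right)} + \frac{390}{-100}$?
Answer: $- \frac{3241}{990} \approx -3.2737$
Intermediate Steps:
$\frac{124}{-2 + \left(78 + 122\right)} + \frac{390}{-100} = \frac{124}{-2 + 200} + 390 \left(- \frac{1}{100}\right) = \frac{124}{198} - \frac{39}{10} = 124 \cdot \frac{1}{198} - \frac{39}{10} = \frac{62}{99} - \frac{39}{10} = - \frac{3241}{990}$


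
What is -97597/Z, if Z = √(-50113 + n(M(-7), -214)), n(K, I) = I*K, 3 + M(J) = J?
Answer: 97597*I*√47973/47973 ≈ 445.59*I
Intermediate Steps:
M(J) = -3 + J
Z = I*√47973 (Z = √(-50113 - 214*(-3 - 7)) = √(-50113 - 214*(-10)) = √(-50113 + 2140) = √(-47973) = I*√47973 ≈ 219.03*I)
-97597/Z = -97597*(-I*√47973/47973) = -(-97597)*I*√47973/47973 = 97597*I*√47973/47973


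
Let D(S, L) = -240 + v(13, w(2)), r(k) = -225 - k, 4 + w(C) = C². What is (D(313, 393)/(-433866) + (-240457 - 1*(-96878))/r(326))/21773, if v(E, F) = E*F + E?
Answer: 2148074879/179484723942 ≈ 0.011968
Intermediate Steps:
w(C) = -4 + C²
v(E, F) = E + E*F
D(S, L) = -227 (D(S, L) = -240 + 13*(1 + (-4 + 2²)) = -240 + 13*(1 + (-4 + 4)) = -240 + 13*(1 + 0) = -240 + 13*1 = -240 + 13 = -227)
(D(313, 393)/(-433866) + (-240457 - 1*(-96878))/r(326))/21773 = (-227/(-433866) + (-240457 - 1*(-96878))/(-225 - 1*326))/21773 = (-227*(-1/433866) + (-240457 + 96878)/(-225 - 326))*(1/21773) = (227/433866 - 143579/(-551))*(1/21773) = (227/433866 - 143579*(-1/551))*(1/21773) = (227/433866 + 4951/19)*(1/21773) = (2148074879/8243454)*(1/21773) = 2148074879/179484723942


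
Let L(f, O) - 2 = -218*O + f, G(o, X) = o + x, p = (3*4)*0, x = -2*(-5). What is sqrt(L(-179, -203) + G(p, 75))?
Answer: sqrt(44087) ≈ 209.97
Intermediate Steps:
x = 10
p = 0 (p = 12*0 = 0)
G(o, X) = 10 + o (G(o, X) = o + 10 = 10 + o)
L(f, O) = 2 + f - 218*O (L(f, O) = 2 + (-218*O + f) = 2 + (f - 218*O) = 2 + f - 218*O)
sqrt(L(-179, -203) + G(p, 75)) = sqrt((2 - 179 - 218*(-203)) + (10 + 0)) = sqrt((2 - 179 + 44254) + 10) = sqrt(44077 + 10) = sqrt(44087)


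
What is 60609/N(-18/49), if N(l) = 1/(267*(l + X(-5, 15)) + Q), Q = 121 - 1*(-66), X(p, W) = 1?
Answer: 1057020960/49 ≈ 2.1572e+7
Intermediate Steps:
Q = 187 (Q = 121 + 66 = 187)
N(l) = 1/(454 + 267*l) (N(l) = 1/(267*(l + 1) + 187) = 1/(267*(1 + l) + 187) = 1/((267 + 267*l) + 187) = 1/(454 + 267*l))
60609/N(-18/49) = 60609/(1/(454 + 267*(-18/49))) = 60609/(1/(454 - 4806/49)) = 60609/(1/(17440/49)) = 60609/(49/17440) = 60609*(17440/49) = 1057020960/49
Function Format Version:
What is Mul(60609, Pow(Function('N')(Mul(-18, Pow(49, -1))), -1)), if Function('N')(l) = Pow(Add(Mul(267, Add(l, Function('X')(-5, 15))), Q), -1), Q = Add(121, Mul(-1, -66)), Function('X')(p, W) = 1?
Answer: Rational(1057020960, 49) ≈ 2.1572e+7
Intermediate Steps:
Q = 187 (Q = Add(121, 66) = 187)
Function('N')(l) = Pow(Add(454, Mul(267, l)), -1) (Function('N')(l) = Pow(Add(Mul(267, Add(l, 1)), 187), -1) = Pow(Add(Mul(267, Add(1, l)), 187), -1) = Pow(Add(Add(267, Mul(267, l)), 187), -1) = Pow(Add(454, Mul(267, l)), -1))
Mul(60609, Pow(Function('N')(Mul(-18, Pow(49, -1))), -1)) = Mul(60609, Pow(Pow(Add(454, Mul(267, Mul(-18, Pow(49, -1)))), -1), -1)) = Mul(60609, Pow(Pow(Add(454, Mul(267, Mul(-18, Rational(1, 49)))), -1), -1)) = Mul(60609, Pow(Pow(Add(454, Mul(267, Rational(-18, 49))), -1), -1)) = Mul(60609, Pow(Pow(Add(454, Rational(-4806, 49)), -1), -1)) = Mul(60609, Pow(Pow(Rational(17440, 49), -1), -1)) = Mul(60609, Pow(Rational(49, 17440), -1)) = Mul(60609, Rational(17440, 49)) = Rational(1057020960, 49)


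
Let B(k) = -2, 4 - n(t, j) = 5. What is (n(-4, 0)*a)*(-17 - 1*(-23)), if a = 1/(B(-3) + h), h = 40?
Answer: -3/19 ≈ -0.15789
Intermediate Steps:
n(t, j) = -1 (n(t, j) = 4 - 1*5 = 4 - 5 = -1)
a = 1/38 (a = 1/(-2 + 40) = 1/38 ≈ 0.026316)
(n(-4, 0)*a)*(-17 - 1*(-23)) = (-1*1/38)*(-17 - 1*(-23)) = -(-17 + 23)/38 = -1/38*6 = -3/19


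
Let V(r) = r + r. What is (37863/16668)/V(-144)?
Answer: -4207/533376 ≈ -0.0078875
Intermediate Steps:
V(r) = 2*r
(37863/16668)/V(-144) = (37863/16668)/((2*(-144))) = (37863*(1/16668))/(-288) = (4207/1852)*(-1/288) = -4207/533376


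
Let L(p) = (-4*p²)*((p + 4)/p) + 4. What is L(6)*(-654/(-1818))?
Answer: -25724/303 ≈ -84.898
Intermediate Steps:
L(p) = 4 - 4*p*(4 + p) (L(p) = (-4*p²)*((4 + p)/p) + 4 = -4*p*(4 + p) + 4 = 4 - 4*p*(4 + p))
L(6)*(-654/(-1818)) = (4 - 16*6 - 4*6²)*(-654/(-1818)) = (4 - 96 - 4*36)*(-654*(-1/1818)) = (4 - 96 - 144)*(109/303) = -236*109/303 = -25724/303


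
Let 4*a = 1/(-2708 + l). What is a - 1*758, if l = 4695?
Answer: -6024583/7948 ≈ -758.00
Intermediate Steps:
a = 1/7948 (a = 1/(4*(-2708 + 4695)) = (¼)/1987 = (¼)*(1/1987) = 1/7948 ≈ 0.00012582)
a - 1*758 = 1/7948 - 1*758 = 1/7948 - 758 = -6024583/7948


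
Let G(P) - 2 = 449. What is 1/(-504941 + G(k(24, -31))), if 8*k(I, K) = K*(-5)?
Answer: -1/504490 ≈ -1.9822e-6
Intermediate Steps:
k(I, K) = -5*K/8 (k(I, K) = (K*(-5))/8 = (-5*K)/8 = -5*K/8)
G(P) = 451 (G(P) = 2 + 449 = 451)
1/(-504941 + G(k(24, -31))) = 1/(-504941 + 451) = 1/(-504490) = -1/504490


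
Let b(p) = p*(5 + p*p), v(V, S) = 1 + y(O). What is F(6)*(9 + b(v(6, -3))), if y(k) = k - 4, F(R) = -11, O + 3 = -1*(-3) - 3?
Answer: 2607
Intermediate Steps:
O = -3 (O = -3 + (-1*(-3) - 3) = -3 + (3 - 3) = -3 + 0 = -3)
y(k) = -4 + k
v(V, S) = -6 (v(V, S) = 1 + (-4 - 3) = 1 - 7 = -6)
b(p) = p*(5 + p²)
F(6)*(9 + b(v(6, -3))) = -11*(9 - 6*(5 + (-6)²)) = -11*(9 - 6*(5 + 36)) = -11*(9 - 6*41) = -11*(9 - 246) = -11*(-237) = 2607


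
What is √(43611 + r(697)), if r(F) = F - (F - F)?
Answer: 2*√11077 ≈ 210.49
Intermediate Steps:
r(F) = F (r(F) = F - 1*0 = F + 0 = F)
√(43611 + r(697)) = √(43611 + 697) = √44308 = 2*√11077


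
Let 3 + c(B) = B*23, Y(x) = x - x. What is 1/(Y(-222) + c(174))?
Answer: 1/3999 ≈ 0.00025006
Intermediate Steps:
Y(x) = 0
c(B) = -3 + 23*B (c(B) = -3 + B*23 = -3 + 23*B)
1/(Y(-222) + c(174)) = 1/(0 + (-3 + 23*174)) = 1/(0 + (-3 + 4002)) = 1/(0 + 3999) = 1/3999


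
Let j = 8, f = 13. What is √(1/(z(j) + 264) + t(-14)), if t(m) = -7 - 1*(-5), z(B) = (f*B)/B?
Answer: I*√153181/277 ≈ 1.4129*I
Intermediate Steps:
z(B) = 13 (z(B) = (13*B)/B = 13)
t(m) = -2 (t(m) = -7 + 5 = -2)
√(1/(z(j) + 264) + t(-14)) = √(1/(13 + 264) - 2) = √(1/277 - 2) = √(-553/277) = I*√153181/277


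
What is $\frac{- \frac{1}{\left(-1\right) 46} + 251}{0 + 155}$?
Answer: $\frac{11547}{7130} \approx 1.6195$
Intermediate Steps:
$\frac{- \frac{1}{\left(-1\right) 46} + 251}{0 + 155} = \frac{- \frac{1}{-46} + 251}{155} = \left(\left(-1\right) \left(- \frac{1}{46}\right) + 251\right) \frac{1}{155} = \left(\frac{1}{46} + 251\right) \frac{1}{155} = \frac{11547}{46} \cdot \frac{1}{155} = \frac{11547}{7130}$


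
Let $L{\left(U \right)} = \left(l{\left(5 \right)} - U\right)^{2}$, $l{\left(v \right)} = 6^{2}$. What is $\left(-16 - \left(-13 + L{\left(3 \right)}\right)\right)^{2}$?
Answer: $1192464$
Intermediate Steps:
$l{\left(v \right)} = 36$
$L{\left(U \right)} = \left(36 - U\right)^{2}$
$\left(-16 - \left(-13 + L{\left(3 \right)}\right)\right)^{2} = \left(-16 + \left(13 - \left(-36 + 3\right)^{2}\right)\right)^{2} = \left(-16 + \left(13 - \left(-33\right)^{2}\right)\right)^{2} = \left(-16 + \left(13 - 1089\right)\right)^{2} = \left(-16 - 1076\right)^{2} = \left(-1092\right)^{2} = 1192464$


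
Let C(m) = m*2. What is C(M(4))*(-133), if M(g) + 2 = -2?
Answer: 1064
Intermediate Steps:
M(g) = -4 (M(g) = -2 - 2 = -4)
C(m) = 2*m
C(M(4))*(-133) = (2*(-4))*(-133) = -8*(-133) = 1064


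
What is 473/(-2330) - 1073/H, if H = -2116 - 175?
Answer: 48843/184070 ≈ 0.26535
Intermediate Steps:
H = -2291
473/(-2330) - 1073/H = 473/(-2330) - 1073/(-2291) = 473*(-1/2330) - 1073*(-1/2291) = -473/2330 + 37/79 = 48843/184070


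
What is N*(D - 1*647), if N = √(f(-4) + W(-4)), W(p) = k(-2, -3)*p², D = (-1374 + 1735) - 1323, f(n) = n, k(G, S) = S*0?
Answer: -3218*I ≈ -3218.0*I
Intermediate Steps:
k(G, S) = 0
D = -962 (D = 361 - 1323 = -962)
W(p) = 0 (W(p) = 0*p² = 0)
N = 2*I (N = √(-4 + 0) = √(-4) = 2*I ≈ 2.0*I)
N*(D - 1*647) = (2*I)*(-962 - 1*647) = (2*I)*(-962 - 647) = (2*I)*(-1609) = -3218*I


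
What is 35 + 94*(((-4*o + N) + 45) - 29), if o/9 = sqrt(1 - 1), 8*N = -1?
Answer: 6109/4 ≈ 1527.3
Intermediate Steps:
N = -1/8 (N = (1/8)*(-1) = -1/8 ≈ -0.12500)
o = 0 (o = 9*sqrt(1 - 1) = 9*sqrt(0) = 9*0 = 0)
35 + 94*(((-4*o + N) + 45) - 29) = 35 + 94*(((-4*0 - 1/8) + 45) - 29) = 35 + 94*(((0 - 1/8) + 45) - 29) = 35 + 94*((-1/8 + 45) - 29) = 35 + 94*(359/8 - 29) = 35 + 94*(127/8) = 35 + 5969/4 = 6109/4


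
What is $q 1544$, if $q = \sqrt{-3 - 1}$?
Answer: $3088 i \approx 3088.0 i$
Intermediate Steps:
$q = 2 i$ ($q = \sqrt{-4} = 2 i \approx 2.0 i$)
$q 1544 = 2 i 1544 = 3088 i$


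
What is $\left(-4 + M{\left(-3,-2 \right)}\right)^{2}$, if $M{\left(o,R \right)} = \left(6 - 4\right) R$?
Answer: $64$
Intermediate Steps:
$M{\left(o,R \right)} = 2 R$
$\left(-4 + M{\left(-3,-2 \right)}\right)^{2} = \left(-4 + 2 \left(-2\right)\right)^{2} = \left(-4 - 4\right)^{2} = \left(-8\right)^{2} = 64$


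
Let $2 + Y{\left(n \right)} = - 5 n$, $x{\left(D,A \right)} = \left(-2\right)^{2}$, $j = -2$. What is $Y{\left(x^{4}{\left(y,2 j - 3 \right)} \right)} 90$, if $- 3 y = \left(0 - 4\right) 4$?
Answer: $-115380$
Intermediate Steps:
$y = \frac{16}{3}$ ($y = - \frac{\left(0 - 4\right) 4}{3} = - \frac{\left(-4\right) 4}{3} = \left(- \frac{1}{3}\right) \left(-16\right) = \frac{16}{3} \approx 5.3333$)
$x{\left(D,A \right)} = 4$
$Y{\left(n \right)} = -2 - 5 n$
$Y{\left(x^{4}{\left(y,2 j - 3 \right)} \right)} 90 = \left(-2 - 5 \cdot 4^{4}\right) 90 = \left(-2 - 1280\right) 90 = \left(-1282\right) 90 = -115380$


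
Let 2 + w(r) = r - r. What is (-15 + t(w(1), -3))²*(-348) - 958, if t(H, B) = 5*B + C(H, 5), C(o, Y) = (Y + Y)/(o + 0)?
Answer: -427258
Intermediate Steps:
w(r) = -2 (w(r) = -2 + (r - r) = -2 + 0 = -2)
C(o, Y) = 2*Y/o (C(o, Y) = (2*Y)/o = 2*Y/o)
t(H, B) = 5*B + 10/H (t(H, B) = 5*B + 2*5/H = 5*B + 10/H)
(-15 + t(w(1), -3))²*(-348) - 958 = (-15 + (5*(-3) + 10/(-2)))²*(-348) - 958 = (-15 + (-15 + 10*(-½)))²*(-348) - 958 = (-15 + (-15 - 5))²*(-348) - 958 = (-15 - 20)²*(-348) - 958 = (-35)²*(-348) - 958 = 1225*(-348) - 958 = -426300 - 958 = -427258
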